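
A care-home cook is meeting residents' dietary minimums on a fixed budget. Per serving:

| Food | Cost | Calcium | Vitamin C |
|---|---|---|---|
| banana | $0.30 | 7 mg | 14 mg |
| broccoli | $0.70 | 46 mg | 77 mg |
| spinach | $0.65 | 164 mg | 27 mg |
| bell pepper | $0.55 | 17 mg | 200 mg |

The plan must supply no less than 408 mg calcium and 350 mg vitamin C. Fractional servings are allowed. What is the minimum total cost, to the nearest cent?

$2.31

banana only: max(408/7, 350/14) = 58.29 servings → $17.49.
broccoli only: max(408/46, 350/77) = 8.87 servings → $6.21.
spinach only: max(408/164, 350/27) = 12.96 servings → $8.43.
bell pepper only: max(408/17, 350/200) = 24 servings → $13.20.
banana + broccoli: intersection lies outside the first quadrant.
banana + spinach with both tight: 22.01 servings and 1.548 servings → $7.61.
banana + bell pepper with both targets exact would need a negative amount; discard.
broccoli + spinach with both tight: 4.074 servings and 1.345 servings → $3.73.
broccoli + bell pepper with both targets exact would need a negative amount; discard.
spinach + bell pepper with both tight: 2.339 servings and 1.434 servings → $2.31.
So the least-cost plan costs $2.31.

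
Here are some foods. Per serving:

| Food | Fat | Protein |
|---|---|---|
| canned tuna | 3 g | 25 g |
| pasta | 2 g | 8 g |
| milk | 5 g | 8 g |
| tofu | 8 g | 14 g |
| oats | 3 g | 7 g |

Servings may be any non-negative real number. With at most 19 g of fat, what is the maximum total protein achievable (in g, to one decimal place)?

158.3 g

Protein per g fat: canned tuna 8.333, pasta 4, oats 2.333, tofu 1.75, milk 1.6.
With no serving limits, spend the whole fat allowance on canned tuna: 19 g / 3 g × 25 g = 158.3 g.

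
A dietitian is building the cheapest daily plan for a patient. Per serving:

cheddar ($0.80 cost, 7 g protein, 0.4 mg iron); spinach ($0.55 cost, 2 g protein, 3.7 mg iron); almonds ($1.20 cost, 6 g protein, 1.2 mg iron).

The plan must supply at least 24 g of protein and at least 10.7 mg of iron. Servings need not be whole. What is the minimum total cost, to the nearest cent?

$3.58

Compare the cost at each extreme point of the feasible region.
cheddar only: max(24/7, 10.7/0.4) = 26.75 servings → $21.40.
spinach only: max(24/2, 10.7/3.7) = 12 servings → $6.60.
almonds only: max(24/6, 10.7/1.2) = 8.917 servings → $10.70.
cheddar + spinach with both tight: 2.685 servings and 2.602 servings → $3.58.
cheddar + almonds with both targets exact would need a negative amount; discard.
spinach + almonds with both tight: 1.788 servings and 3.404 servings → $5.07.
The minimum over all feasible corners is $3.58.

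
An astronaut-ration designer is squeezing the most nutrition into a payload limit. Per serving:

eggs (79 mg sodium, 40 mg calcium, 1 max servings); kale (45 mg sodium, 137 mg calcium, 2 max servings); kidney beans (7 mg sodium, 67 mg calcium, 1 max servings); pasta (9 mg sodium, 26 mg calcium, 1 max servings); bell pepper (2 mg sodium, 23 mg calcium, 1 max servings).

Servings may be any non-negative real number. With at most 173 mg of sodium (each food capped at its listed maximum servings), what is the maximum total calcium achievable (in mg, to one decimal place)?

422.9 mg

Calcium per mg sodium: bell pepper 11.5, kidney beans 9.571, kale 3.044, pasta 2.889, eggs 0.5063.
Take 1 serving of bell pepper: uses 2 mg sodium, +23.0 mg calcium (running total 23.0 mg).
Take 1 serving of kidney beans: uses 7 mg sodium, +67.0 mg calcium (running total 90.0 mg).
Take 2 servings of kale: uses 90 mg sodium, +274.0 mg calcium (running total 364.0 mg).
Take 1 serving of pasta: uses 9 mg sodium, +26.0 mg calcium (running total 390.0 mg).
Take 0.8228 servings of eggs: uses 65 mg sodium, +32.9 mg calcium (running total 422.9 mg).
Greedy by best ratio exhausts the sodium allowance optimally: 422.9 mg.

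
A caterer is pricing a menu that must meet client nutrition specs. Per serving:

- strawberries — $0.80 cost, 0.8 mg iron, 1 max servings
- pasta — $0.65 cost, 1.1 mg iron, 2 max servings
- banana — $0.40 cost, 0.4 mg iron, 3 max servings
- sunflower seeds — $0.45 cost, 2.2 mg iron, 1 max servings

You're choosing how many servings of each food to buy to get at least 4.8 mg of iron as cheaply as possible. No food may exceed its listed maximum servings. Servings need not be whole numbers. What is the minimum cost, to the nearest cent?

$2.15

Cost per mg of iron: sunflower seeds $0.2045, pasta $0.5909, strawberries $1.0000, banana $1.0000.
Take 1 serving of sunflower seeds: +2.2 mg iron for $0.45 (total $0.45, still need 2.6 mg).
Take 2 servings of pasta: +2.2 mg iron for $1.30 (total $1.75, still need 0.4 mg).
Take 0.5 servings of strawberries: +0.4 mg iron for $0.40 (total $2.15, still need 0.0 mg).
Greedy by cheapest-per-mg is optimal for a single linear constraint, so the minimum cost is $2.15.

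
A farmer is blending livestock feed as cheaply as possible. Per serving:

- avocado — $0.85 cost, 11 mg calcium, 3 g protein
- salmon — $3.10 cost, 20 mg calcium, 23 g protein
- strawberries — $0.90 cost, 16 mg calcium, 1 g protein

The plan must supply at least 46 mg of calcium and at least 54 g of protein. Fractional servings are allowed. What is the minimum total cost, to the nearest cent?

The cheapest plan sits at a corner of the feasible region — with two constraints it uses at most two foods.
avocado only: max(46/11, 54/3) = 18 servings → $15.30.
salmon only: max(46/20, 54/23) = 2.348 servings → $7.28.
strawberries only: max(46/16, 54/1) = 54 servings → $48.60.
avocado + salmon: intersection lies outside the first quadrant.
avocado + strawberries with both targets exact would need a negative amount; discard.
salmon + strawberries with both targets exact would need a negative amount; discard.
Cheapest feasible corner: $7.28.

$7.28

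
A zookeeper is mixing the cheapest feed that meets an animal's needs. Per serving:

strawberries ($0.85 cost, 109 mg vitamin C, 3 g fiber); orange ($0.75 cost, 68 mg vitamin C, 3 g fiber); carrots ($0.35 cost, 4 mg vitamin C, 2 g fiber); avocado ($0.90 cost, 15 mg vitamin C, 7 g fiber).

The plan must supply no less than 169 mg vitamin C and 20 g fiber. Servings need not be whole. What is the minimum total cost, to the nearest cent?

$3.14

A basic optimal solution has at most two foods positive. Try each food alone and each pair with both targets met exactly.
strawberries only: max(169/109, 20/3) = 6.667 servings → $5.67.
orange only: max(169/68, 20/3) = 6.667 servings → $5.00.
carrots only: max(169/4, 20/2) = 42.25 servings → $14.79.
avocado only: max(169/15, 20/7) = 11.27 servings → $10.14.
strawberries + orange: the both-tight solution has a negative serving — not a feasible corner.
strawberries + carrots with both tight: 1.252 servings and 8.121 servings → $3.91.
strawberries + avocado with both tight: 1.23 servings and 2.33 servings → $3.14.
orange + carrots with both tight: 2.081 servings and 6.879 servings → $3.97.
orange + avocado with both tight: 2.049 servings and 1.979 servings → $3.32.
carrots + avocado: intersection lies outside the first quadrant.
So the least-cost plan costs $3.14.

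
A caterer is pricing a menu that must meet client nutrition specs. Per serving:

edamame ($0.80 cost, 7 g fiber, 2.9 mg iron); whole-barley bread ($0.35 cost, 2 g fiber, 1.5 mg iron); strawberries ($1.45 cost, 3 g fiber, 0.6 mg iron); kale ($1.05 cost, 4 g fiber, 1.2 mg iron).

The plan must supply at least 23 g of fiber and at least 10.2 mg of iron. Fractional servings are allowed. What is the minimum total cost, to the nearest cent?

$2.75

Compare the cost at each extreme point of the feasible region.
edamame only: max(23/7, 10.2/2.9) = 3.517 servings → $2.81.
whole-barley bread only: max(23/2, 10.2/1.5) = 11.5 servings → $4.03.
strawberries only: max(23/3, 10.2/0.6) = 17 servings → $24.65.
kale only: max(23/4, 10.2/1.2) = 8.5 servings → $8.93.
edamame + whole-barley bread with both tight: 3 servings and 1 serving → $2.75.
edamame + strawberries: the both-tight solution has a negative serving — not a feasible corner.
edamame + kale: intersection lies outside the first quadrant.
whole-barley bread + strawberries with both tight: 5.091 servings and 4.273 servings → $7.98.
whole-barley bread + kale with both tight: 3.667 servings and 3.917 servings → $5.40.
strawberries + kale: the both-tight solution has a negative serving — not a feasible corner.
Cheapest feasible corner: $2.75.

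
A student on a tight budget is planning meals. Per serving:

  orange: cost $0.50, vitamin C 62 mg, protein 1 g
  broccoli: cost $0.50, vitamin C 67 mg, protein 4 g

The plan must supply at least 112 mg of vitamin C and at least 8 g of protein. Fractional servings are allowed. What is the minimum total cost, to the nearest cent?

$1.00

orange only: max(112/62, 8/1) = 8 servings → $4.00.
broccoli only: max(112/67, 8/4) = 2 servings → $1.00.
orange + broccoli: intersection lies outside the first quadrant.
The minimum over all feasible corners is $1.00.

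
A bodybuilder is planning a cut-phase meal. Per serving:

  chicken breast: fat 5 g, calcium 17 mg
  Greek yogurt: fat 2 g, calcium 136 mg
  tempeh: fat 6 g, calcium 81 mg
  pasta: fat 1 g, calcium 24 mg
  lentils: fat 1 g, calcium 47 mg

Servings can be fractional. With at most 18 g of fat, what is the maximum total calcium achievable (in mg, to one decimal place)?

Calcium per g fat: Greek yogurt 68, lentils 47, pasta 24, tempeh 13.5, chicken breast 3.4.
With no serving limits, spend the whole fat allowance on Greek yogurt: 18 g / 2 g × 136 mg = 1224.0 mg.

1224.0 mg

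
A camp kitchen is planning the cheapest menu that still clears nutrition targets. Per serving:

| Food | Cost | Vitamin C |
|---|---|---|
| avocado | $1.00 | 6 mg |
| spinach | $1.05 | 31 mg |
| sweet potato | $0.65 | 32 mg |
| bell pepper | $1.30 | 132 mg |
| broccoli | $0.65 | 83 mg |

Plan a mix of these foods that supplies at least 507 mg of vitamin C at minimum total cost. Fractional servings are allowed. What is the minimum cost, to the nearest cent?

$3.97

Cost per mg of vitamin C: broccoli $0.0078, bell pepper $0.0098, sweet potato $0.0203, spinach $0.0339, avocado $0.1667.
With no serving limits, use only broccoli: 507 mg / 83 mg = 6.108 servings × $0.65 = $3.97.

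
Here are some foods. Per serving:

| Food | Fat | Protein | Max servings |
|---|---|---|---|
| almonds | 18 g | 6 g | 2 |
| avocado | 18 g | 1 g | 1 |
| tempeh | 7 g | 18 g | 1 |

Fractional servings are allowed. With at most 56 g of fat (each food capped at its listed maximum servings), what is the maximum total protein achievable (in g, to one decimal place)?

30.7 g

Protein per g fat: tempeh 2.571, almonds 0.3333, avocado 0.05556.
Take 1 serving of tempeh: uses 7 g fat, +18.0 g protein (running total 18.0 g).
Take 2 servings of almonds: uses 36 g fat, +12.0 g protein (running total 30.0 g).
Take 0.7222 servings of avocado: uses 13 g fat, +0.7 g protein (running total 30.7 g).
Filling greedily by protein-per-g fat is optimal for one linear limit, giving 30.7 g.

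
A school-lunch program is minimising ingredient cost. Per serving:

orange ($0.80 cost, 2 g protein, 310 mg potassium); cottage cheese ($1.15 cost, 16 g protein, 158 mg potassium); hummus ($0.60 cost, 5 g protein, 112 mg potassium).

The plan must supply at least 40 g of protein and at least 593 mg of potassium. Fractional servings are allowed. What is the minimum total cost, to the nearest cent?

$3.32

At the optimum either one food covers both requirements or two foods hit both targets exactly; no other combination can be cheaper.
orange only: max(40/2, 593/310) = 20 servings → $16.00.
cottage cheese only: max(40/16, 593/158) = 3.753 servings → $4.32.
hummus only: max(40/5, 593/112) = 8 servings → $4.80.
orange + cottage cheese with both tight: 0.6822 servings and 2.415 servings → $3.32.
orange + hummus: the both-tight solution has a negative serving — not a feasible corner.
cottage cheese + hummus with both tight: 1.512 servings and 3.162 servings → $3.64.
So the least-cost plan costs $3.32.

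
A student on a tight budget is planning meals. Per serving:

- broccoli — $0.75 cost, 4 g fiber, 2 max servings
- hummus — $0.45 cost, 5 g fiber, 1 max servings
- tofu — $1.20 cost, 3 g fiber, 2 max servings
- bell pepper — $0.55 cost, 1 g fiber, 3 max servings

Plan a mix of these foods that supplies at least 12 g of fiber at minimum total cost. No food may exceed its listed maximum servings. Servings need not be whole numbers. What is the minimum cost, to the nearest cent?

Cost per g of fiber: hummus $0.0900, broccoli $0.1875, tofu $0.4000, bell pepper $0.5500.
Take 1 serving of hummus: +5.0 g fiber for $0.45 (total $0.45, still need 7.0 g).
Take 1.75 servings of broccoli: +7.0 g fiber for $1.31 (total $1.76, still need 0.0 g).
Filling from the cheapest source first is optimal under one linear minimum: $1.76.

$1.76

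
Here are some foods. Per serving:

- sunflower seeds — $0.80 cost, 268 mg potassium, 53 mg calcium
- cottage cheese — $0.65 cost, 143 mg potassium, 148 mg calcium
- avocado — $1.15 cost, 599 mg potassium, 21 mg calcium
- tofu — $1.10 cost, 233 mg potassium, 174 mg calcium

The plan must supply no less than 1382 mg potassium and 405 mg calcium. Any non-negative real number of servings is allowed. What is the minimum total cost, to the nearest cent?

Compare the cost at each extreme point of the feasible region.
sunflower seeds only: max(1382/268, 405/53) = 7.642 servings → $6.11.
cottage cheese only: max(1382/143, 405/148) = 9.664 servings → $6.28.
avocado only: max(1382/599, 405/21) = 19.29 servings → $22.18.
tofu only: max(1382/233, 405/174) = 5.931 servings → $6.52.
sunflower seeds + cottage cheese with both tight: 4.57 servings and 1.1 servings → $4.37.
sunflower seeds + avocado with both targets exact would need a negative amount; discard.
sunflower seeds + tofu with both tight: 4.262 servings and 1.029 servings → $4.54.
cottage cheese + avocado with both tight: 2.494 servings and 1.712 servings → $3.59.
cottage cheese + tofu: intersection lies outside the first quadrant.
avocado + tofu with both tight: 1.471 servings and 2.15 servings → $4.06.
So the least-cost plan costs $3.59.

$3.59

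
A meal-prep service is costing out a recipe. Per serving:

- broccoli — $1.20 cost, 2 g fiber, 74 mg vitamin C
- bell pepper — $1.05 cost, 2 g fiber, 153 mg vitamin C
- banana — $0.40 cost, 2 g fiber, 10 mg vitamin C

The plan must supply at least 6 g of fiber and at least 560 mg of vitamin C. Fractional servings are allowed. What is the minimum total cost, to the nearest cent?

$3.84

A basic optimal solution has at most two foods positive. Try each food alone and each pair with both targets met exactly.
broccoli only: max(6/2, 560/74) = 7.568 servings → $9.08.
bell pepper only: max(6/2, 560/153) = 3.66 servings → $3.84.
banana only: max(6/2, 560/10) = 56 servings → $22.40.
broccoli + bell pepper: intersection lies outside the first quadrant.
broccoli + banana: intersection lies outside the first quadrant.
bell pepper + banana: intersection lies outside the first quadrant.
So the least-cost plan costs $3.84.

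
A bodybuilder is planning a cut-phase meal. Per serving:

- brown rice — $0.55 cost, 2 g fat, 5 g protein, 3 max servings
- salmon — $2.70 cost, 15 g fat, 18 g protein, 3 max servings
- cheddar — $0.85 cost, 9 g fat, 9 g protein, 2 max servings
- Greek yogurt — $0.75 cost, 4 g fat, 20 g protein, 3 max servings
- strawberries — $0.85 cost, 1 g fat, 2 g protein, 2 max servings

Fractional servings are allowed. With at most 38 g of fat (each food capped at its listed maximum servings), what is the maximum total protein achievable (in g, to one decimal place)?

100.6 g

Protein per g fat: Greek yogurt 5, brown rice 2.5, strawberries 2, salmon 1.2, cheddar 1.
Take 3 servings of Greek yogurt: uses 12 g fat, +60.0 g protein (running total 60.0 g).
Take 3 servings of brown rice: uses 6 g fat, +15.0 g protein (running total 75.0 g).
Take 2 servings of strawberries: uses 2 g fat, +4.0 g protein (running total 79.0 g).
Take 1.2 servings of salmon: uses 18 g fat, +21.6 g protein (running total 100.6 g).
Greedy by best ratio exhausts the fat allowance optimally: 100.6 g.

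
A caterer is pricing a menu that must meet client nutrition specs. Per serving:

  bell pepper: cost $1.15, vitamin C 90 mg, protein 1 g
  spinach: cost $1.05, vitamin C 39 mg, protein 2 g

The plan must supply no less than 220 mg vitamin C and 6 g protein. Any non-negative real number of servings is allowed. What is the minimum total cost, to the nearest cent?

Check every corner: each single food scaled to meet both minima, and each pair solved so both constraints bind.
bell pepper only: max(220/90, 6/1) = 6 servings → $6.90.
spinach only: max(220/39, 6/2) = 5.641 servings → $5.92.
bell pepper + spinach with both tight: 1.461 servings and 2.27 servings → $4.06.
The minimum over all feasible corners is $4.06.

$4.06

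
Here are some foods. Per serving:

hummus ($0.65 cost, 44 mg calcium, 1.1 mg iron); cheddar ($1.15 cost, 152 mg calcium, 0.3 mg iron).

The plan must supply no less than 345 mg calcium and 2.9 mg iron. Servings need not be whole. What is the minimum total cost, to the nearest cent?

$3.30

With two linear requirements the optimum uses one or two foods; enumerate the corners.
hummus only: max(345/44, 2.9/1.1) = 7.841 servings → $5.10.
cheddar only: max(345/152, 2.9/0.3) = 9.667 servings → $11.12.
hummus + cheddar with both tight: 2.19 servings and 1.636 servings → $3.30.
The minimum over all feasible corners is $3.30.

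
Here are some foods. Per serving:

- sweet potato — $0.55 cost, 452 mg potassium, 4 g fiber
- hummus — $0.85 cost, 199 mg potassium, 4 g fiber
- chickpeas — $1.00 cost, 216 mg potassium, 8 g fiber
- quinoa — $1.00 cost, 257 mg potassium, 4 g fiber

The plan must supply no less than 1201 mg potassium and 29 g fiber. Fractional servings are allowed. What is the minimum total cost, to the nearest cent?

sweet potato only: max(1201/452, 29/4) = 7.25 servings → $3.99.
hummus only: max(1201/199, 29/4) = 7.25 servings → $6.16.
chickpeas only: max(1201/216, 29/8) = 5.56 servings → $5.56.
quinoa only: max(1201/257, 29/4) = 7.25 servings → $7.25.
sweet potato + hummus: the both-tight solution has a negative serving — not a feasible corner.
sweet potato + chickpeas with both tight: 1.215 servings and 3.017 servings → $3.69.
sweet potato + quinoa: the both-tight solution has a negative serving — not a feasible corner.
hummus + chickpeas with both tight: 4.593 servings and 1.328 servings → $5.23.
hummus + quinoa with both targets exact would need a negative amount; discard.
chickpeas + quinoa with both tight: 2.222 servings and 2.805 servings → $5.03.
Cheapest feasible corner: $3.69.

$3.69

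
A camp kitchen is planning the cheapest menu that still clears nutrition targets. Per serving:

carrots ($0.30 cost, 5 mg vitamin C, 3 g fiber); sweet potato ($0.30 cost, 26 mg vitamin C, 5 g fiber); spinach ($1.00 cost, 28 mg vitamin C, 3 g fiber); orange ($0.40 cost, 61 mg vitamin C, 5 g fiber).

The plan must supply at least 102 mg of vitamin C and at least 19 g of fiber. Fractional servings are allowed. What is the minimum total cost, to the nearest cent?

$1.15

For a min-cost LP with two ≥-constraints, a basic feasible solution has at most two positive variables.
carrots only: max(102/5, 19/3) = 20.4 servings → $6.12.
sweet potato only: max(102/26, 19/5) = 3.923 servings → $1.18.
spinach only: max(102/28, 19/3) = 6.333 servings → $6.33.
orange only: max(102/61, 19/5) = 3.8 servings → $1.52.
carrots + sweet potato: the both-tight solution has a negative serving — not a feasible corner.
carrots + spinach with both tight: 3.275 servings and 3.058 servings → $4.04.
carrots + orange with both tight: 4.108 servings and 1.335 servings → $1.77.
sweet potato + spinach with both tight: 3.645 servings and 0.2581 servings → $1.35.
sweet potato + orange with both tight: 3.709 servings and 0.09143 servings → $1.15.
spinach + orange: intersection lies outside the first quadrant.
Cheapest feasible corner: $1.15.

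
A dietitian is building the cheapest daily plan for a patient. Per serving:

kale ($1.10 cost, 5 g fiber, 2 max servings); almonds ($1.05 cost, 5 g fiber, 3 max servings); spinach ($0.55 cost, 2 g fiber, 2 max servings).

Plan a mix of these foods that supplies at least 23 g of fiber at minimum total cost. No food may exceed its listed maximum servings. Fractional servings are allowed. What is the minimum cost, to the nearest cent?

$4.91

Cost per g of fiber: almonds $0.2100, kale $0.2200, spinach $0.2750.
Take 3 servings of almonds: +15.0 g fiber for $3.15 (total $3.15, still need 8.0 g).
Take 1.6 servings of kale: +8.0 g fiber for $1.76 (total $4.91, still need 0.0 g).
Filling from the cheapest source first is optimal under one linear minimum: $4.91.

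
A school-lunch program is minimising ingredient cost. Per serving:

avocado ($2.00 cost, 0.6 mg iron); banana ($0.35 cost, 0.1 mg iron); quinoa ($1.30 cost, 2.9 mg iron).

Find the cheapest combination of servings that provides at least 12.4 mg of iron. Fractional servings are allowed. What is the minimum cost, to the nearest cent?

$5.56

Cost per mg of iron: quinoa $0.4483, avocado $3.3333, banana $3.5000.
With no serving limits, use only quinoa: 12.4 mg / 2.9 mg = 4.276 servings × $1.30 = $5.56.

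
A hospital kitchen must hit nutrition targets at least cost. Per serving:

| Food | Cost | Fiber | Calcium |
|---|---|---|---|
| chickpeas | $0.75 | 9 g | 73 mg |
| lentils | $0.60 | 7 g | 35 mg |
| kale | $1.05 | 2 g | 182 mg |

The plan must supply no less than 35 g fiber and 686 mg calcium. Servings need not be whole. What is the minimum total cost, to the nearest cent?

A basic optimal solution has at most two foods positive. Try each food alone and each pair with both targets met exactly.
chickpeas only: max(35/9, 686/73) = 9.397 servings → $7.05.
lentils only: max(35/7, 686/35) = 19.6 servings → $11.76.
kale only: max(35/2, 686/182) = 17.5 servings → $18.38.
chickpeas + lentils: the both-tight solution has a negative serving — not a feasible corner.
chickpeas + kale with both tight: 3.35 servings and 2.426 servings → $5.06.
lentils + kale with both tight: 4.151 servings and 2.971 servings → $5.61.
So the least-cost plan costs $5.06.

$5.06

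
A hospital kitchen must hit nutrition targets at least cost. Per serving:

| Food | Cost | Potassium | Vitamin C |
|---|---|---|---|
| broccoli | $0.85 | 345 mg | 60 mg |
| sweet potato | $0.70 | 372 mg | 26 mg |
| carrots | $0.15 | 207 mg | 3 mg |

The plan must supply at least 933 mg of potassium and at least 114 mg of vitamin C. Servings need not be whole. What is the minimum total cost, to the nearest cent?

With two linear requirements the optimum uses one or two foods; enumerate the corners.
broccoli only: max(933/345, 114/60) = 2.704 servings → $2.30.
sweet potato only: max(933/372, 114/26) = 4.385 servings → $3.07.
carrots only: max(933/207, 114/3) = 38 servings → $5.70.
broccoli + sweet potato with both tight: 1.36 servings and 1.247 servings → $2.03.
broccoli + carrots with both tight: 1.827 servings and 1.462 servings → $1.77.
sweet potato + carrots with both targets exact would need a negative amount; discard.
Cheapest feasible corner: $1.77.

$1.77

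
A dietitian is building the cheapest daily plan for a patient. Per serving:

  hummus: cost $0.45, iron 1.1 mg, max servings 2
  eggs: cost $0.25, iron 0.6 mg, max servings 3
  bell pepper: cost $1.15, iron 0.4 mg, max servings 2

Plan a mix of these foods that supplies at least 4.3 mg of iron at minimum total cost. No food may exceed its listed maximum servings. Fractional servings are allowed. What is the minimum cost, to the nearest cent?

Cost per mg of iron: hummus $0.4091, eggs $0.4167, bell pepper $2.8750.
Take 2 servings of hummus: +2.2 mg iron for $0.90 (total $0.90, still need 2.1 mg).
Take 3 servings of eggs: +1.8 mg iron for $0.75 (total $1.65, still need 0.3 mg).
Take 0.75 servings of bell pepper: +0.3 mg iron for $0.86 (total $2.51, still need 0.0 mg).
Greedy by cheapest-per-mg is optimal for a single linear constraint, so the minimum cost is $2.51.

$2.51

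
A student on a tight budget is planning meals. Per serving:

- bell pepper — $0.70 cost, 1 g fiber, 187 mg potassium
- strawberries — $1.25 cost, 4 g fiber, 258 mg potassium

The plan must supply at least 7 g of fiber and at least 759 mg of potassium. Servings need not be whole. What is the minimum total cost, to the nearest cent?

$3.16

An LP optimum is at a vertex; with two nutrient constraints at most two foods are used. Check each candidate.
bell pepper only: max(7/1, 759/187) = 7 servings → $4.90.
strawberries only: max(7/4, 759/258) = 2.942 servings → $3.68.
bell pepper + strawberries with both tight: 2.51 servings and 1.122 servings → $3.16.
So the least-cost plan costs $3.16.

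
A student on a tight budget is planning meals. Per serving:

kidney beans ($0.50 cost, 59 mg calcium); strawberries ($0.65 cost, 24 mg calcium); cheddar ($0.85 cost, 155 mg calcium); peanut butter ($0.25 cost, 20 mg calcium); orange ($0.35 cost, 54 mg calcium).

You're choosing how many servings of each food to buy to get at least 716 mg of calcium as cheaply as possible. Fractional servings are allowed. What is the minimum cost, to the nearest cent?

Cost per mg of calcium: cheddar $0.0055, orange $0.0065, kidney beans $0.0085, peanut butter $0.0125, strawberries $0.0271.
With no serving limits, use only cheddar: 716 mg / 155 mg = 4.619 servings × $0.85 = $3.93.

$3.93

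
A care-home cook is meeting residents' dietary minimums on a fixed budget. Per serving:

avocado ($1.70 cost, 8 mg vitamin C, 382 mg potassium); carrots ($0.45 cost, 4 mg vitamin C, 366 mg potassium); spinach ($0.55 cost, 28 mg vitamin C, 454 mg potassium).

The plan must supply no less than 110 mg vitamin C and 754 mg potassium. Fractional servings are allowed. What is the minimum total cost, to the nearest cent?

$2.16

Check every corner: each single food scaled to meet both minima, and each pair solved so both constraints bind.
avocado only: max(110/8, 754/382) = 13.75 servings → $23.38.
carrots only: max(110/4, 754/366) = 27.5 servings → $12.38.
spinach only: max(110/28, 754/454) = 3.929 servings → $2.16.
avocado + carrots: intersection lies outside the first quadrant.
avocado + spinach with both targets exact would need a negative amount; discard.
carrots + spinach: intersection lies outside the first quadrant.
The minimum over all feasible corners is $2.16.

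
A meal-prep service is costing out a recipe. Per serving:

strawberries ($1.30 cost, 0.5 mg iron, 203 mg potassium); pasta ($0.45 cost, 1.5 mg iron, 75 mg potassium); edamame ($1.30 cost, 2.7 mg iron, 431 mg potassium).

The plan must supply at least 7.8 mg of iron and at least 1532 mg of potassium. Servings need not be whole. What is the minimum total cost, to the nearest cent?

$4.62

With two linear requirements the optimum uses one or two foods; enumerate the corners.
strawberries only: max(7.8/0.5, 1532/203) = 15.6 servings → $20.28.
pasta only: max(7.8/1.5, 1532/75) = 20.43 servings → $9.19.
edamame only: max(7.8/2.7, 1532/431) = 3.555 servings → $4.62.
strawberries + pasta with both tight: 6.416 servings and 3.061 servings → $9.72.
strawberries + edamame with both tight: 2.329 servings and 2.458 servings → $6.22.
pasta + edamame: the both-tight solution has a negative serving — not a feasible corner.
The minimum over all feasible corners is $4.62.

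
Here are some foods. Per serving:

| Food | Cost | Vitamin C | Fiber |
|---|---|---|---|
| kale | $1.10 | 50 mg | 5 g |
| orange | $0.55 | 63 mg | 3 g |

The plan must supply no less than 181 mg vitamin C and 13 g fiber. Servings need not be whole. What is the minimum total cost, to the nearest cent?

$2.38

A basic optimal solution has at most two foods positive. Try each food alone and each pair with both targets met exactly.
kale only: max(181/50, 13/5) = 3.62 servings → $3.98.
orange only: max(181/63, 13/3) = 4.333 servings → $2.38.
kale + orange with both tight: 1.673 servings and 1.545 servings → $2.69.
Cheapest feasible corner: $2.38.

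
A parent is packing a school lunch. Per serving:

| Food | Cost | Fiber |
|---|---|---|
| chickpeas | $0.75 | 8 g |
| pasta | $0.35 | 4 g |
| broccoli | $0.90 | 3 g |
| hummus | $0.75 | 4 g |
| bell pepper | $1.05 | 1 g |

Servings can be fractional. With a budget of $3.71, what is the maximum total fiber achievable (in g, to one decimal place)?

Fiber per dollar: pasta 11.43, chickpeas 10.67, hummus 5.333, broccoli 3.333, bell pepper 0.9524.
With no serving limits, spend the whole cost allowance on pasta: $3.71 / $0.35 × 4 g = 42.4 g.

42.4 g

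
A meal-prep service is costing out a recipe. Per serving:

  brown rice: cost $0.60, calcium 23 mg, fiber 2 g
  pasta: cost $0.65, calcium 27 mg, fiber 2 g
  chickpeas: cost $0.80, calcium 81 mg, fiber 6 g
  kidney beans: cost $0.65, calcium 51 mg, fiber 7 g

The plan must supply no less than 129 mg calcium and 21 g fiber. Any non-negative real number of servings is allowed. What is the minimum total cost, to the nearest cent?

$1.95

The cheapest plan sits at a corner of the feasible region — with two constraints it uses at most two foods.
brown rice only: max(129/23, 21/2) = 10.5 servings → $6.30.
pasta only: max(129/27, 21/2) = 10.5 servings → $6.83.
chickpeas only: max(129/81, 21/6) = 3.5 servings → $2.80.
kidney beans only: max(129/51, 21/7) = 3 servings → $1.95.
brown rice + pasta: the both-tight solution has a negative serving — not a feasible corner.
brown rice + chickpeas with both targets exact would need a negative amount; discard.
brown rice + kidney beans: the both-tight solution has a negative serving — not a feasible corner.
pasta + chickpeas (both tight): parallel constraints — no distinct corner.
pasta + kidney beans with both targets exact would need a negative amount; discard.
chickpeas + kidney beans with both targets exact would need a negative amount; discard.
Cheapest feasible corner: $1.95.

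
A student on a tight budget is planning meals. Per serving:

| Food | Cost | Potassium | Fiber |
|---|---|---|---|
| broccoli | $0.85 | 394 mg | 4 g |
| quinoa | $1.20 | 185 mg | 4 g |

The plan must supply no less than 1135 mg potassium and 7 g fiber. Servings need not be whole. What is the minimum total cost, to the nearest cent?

This is a tiny linear program; its minimum lies at a vertex of the feasible set. List the vertices and price them.
broccoli only: max(1135/394, 7/4) = 2.881 servings → $2.45.
quinoa only: max(1135/185, 7/4) = 6.135 servings → $7.36.
broccoli + quinoa: the both-tight solution has a negative serving — not a feasible corner.
So the least-cost plan costs $2.45.

$2.45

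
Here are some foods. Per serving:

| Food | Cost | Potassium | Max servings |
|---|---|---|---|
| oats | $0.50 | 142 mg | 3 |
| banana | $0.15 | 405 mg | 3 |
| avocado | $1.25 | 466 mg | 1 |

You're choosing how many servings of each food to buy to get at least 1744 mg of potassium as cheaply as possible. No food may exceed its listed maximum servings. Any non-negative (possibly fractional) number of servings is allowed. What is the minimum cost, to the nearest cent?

Cost per mg of potassium: banana $0.0004, avocado $0.0027, oats $0.0035.
Take 3 servings of banana: +1215.0 mg potassium for $0.45 (total $0.45, still need 529.0 mg).
Take 1 serving of avocado: +466.0 mg potassium for $1.25 (total $1.70, still need 63.0 mg).
Take 0.4437 servings of oats: +63.0 mg potassium for $0.22 (total $1.92, still need 0.0 mg).
Filling from the cheapest source first is optimal under one linear minimum: $1.92.

$1.92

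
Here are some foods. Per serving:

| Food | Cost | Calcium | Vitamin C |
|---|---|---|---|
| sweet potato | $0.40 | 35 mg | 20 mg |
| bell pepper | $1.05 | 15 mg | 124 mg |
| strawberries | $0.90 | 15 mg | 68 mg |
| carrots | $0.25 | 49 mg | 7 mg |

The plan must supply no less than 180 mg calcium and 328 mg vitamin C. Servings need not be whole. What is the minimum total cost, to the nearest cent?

sweet potato only: max(180/35, 328/20) = 16.4 servings → $6.56.
bell pepper only: max(180/15, 328/124) = 12 servings → $12.60.
strawberries only: max(180/15, 328/68) = 12 servings → $10.80.
carrots only: max(180/49, 328/7) = 46.86 servings → $11.71.
sweet potato + bell pepper with both tight: 4.307 servings and 1.95 servings → $3.77.
sweet potato + strawberries with both tight: 3.519 servings and 3.788 servings → $4.82.
sweet potato + carrots with both targets exact would need a negative amount; discard.
bell pepper + strawberries with both targets exact would need a negative amount; discard.
bell pepper + carrots with both tight: 2.481 servings and 2.914 servings → $3.33.
strawberries + carrots with both tight: 4.59 servings and 2.268 servings → $4.70.
So the least-cost plan costs $3.33.

$3.33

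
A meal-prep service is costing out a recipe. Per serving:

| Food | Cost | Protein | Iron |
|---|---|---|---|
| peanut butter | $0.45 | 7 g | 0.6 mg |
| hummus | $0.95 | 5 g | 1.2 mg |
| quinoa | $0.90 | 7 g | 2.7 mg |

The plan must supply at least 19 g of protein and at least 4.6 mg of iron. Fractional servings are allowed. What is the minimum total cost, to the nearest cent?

$1.86

This is a tiny linear program; its minimum lies at a vertex of the feasible set. List the vertices and price them.
peanut butter only: max(19/7, 4.6/0.6) = 7.667 servings → $3.45.
hummus only: max(19/5, 4.6/1.2) = 3.833 servings → $3.64.
quinoa only: max(19/7, 4.6/2.7) = 2.714 servings → $2.44.
peanut butter + hummus: the both-tight solution has a negative serving — not a feasible corner.
peanut butter + quinoa with both tight: 1.299 servings and 1.415 servings → $1.86.
hummus + quinoa with both tight: 3.745 servings and 0.03922 servings → $3.59.
The minimum over all feasible corners is $1.86.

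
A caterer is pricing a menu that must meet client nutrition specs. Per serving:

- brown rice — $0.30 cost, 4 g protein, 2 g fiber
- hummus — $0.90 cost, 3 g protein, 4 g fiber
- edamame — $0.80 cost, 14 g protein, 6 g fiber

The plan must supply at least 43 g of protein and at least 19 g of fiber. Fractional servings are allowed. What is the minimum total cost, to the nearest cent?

Compare the cost at each extreme point of the feasible region.
brown rice only: max(43/4, 19/2) = 10.75 servings → $3.23.
hummus only: max(43/3, 19/4) = 14.33 servings → $12.90.
edamame only: max(43/14, 19/6) = 3.167 servings → $2.53.
brown rice + hummus: intersection lies outside the first quadrant.
brown rice + edamame with both tight: 2 servings and 2.5 servings → $2.60.
hummus + edamame with both tight: 0.2105 servings and 3.026 servings → $2.61.
So the least-cost plan costs $2.53.

$2.53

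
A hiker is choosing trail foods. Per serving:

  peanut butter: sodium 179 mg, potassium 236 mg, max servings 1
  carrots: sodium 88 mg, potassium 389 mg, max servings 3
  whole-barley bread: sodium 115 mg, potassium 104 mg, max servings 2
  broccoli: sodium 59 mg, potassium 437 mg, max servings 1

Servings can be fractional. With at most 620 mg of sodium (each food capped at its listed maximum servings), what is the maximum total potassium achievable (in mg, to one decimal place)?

1946.7 mg

Potassium per mg sodium: broccoli 7.407, carrots 4.42, peanut butter 1.318, whole-barley bread 0.9043.
Take 1 serving of broccoli: uses 59 mg sodium, +437.0 mg potassium (running total 437.0 mg).
Take 3 servings of carrots: uses 264 mg sodium, +1167.0 mg potassium (running total 1604.0 mg).
Take 1 serving of peanut butter: uses 179 mg sodium, +236.0 mg potassium (running total 1840.0 mg).
Take 1.026 servings of whole-barley bread: uses 118 mg sodium, +106.7 mg potassium (running total 1946.7 mg).
Greedy by best ratio exhausts the sodium allowance optimally: 1946.7 mg.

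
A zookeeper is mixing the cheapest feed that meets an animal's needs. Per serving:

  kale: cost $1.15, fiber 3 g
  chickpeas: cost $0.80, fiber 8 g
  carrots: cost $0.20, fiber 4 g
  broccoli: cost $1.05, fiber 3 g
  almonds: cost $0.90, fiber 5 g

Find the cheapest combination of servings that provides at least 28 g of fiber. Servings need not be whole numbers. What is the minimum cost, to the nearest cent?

$1.40

Cost per g of fiber: carrots $0.0500, chickpeas $0.1000, almonds $0.1800, broccoli $0.3500, kale $0.3833.
With no serving limits, use only carrots: 28 g / 4 g = 7 servings × $0.20 = $1.40.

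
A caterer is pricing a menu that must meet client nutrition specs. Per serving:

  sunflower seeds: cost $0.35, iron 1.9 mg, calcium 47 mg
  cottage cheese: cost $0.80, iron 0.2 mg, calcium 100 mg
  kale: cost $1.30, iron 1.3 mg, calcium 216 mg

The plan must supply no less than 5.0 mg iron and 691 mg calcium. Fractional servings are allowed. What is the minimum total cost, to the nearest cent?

At the optimum either one food covers both requirements or two foods hit both targets exactly; no other combination can be cheaper.
sunflower seeds only: max(5.0/1.9, 691/47) = 14.7 servings → $5.15.
cottage cheese only: max(5.0/0.2, 691/100) = 25 servings → $20.00.
kale only: max(5.0/1.3, 691/216) = 3.846 servings → $5.00.
sunflower seeds + cottage cheese with both tight: 2.003 servings and 5.968 servings → $5.48.
sunflower seeds + kale with both tight: 0.5202 servings and 3.086 servings → $4.19.
cottage cheese + kale: the both-tight solution has a negative serving — not a feasible corner.
The minimum over all feasible corners is $4.19.

$4.19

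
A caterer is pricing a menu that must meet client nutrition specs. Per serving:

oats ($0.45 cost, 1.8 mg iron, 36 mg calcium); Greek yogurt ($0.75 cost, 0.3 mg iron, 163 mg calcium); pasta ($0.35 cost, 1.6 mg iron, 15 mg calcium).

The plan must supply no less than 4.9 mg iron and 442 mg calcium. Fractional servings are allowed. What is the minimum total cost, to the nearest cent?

A basic optimal solution has at most two foods positive. Try each food alone and each pair with both targets met exactly.
oats only: max(4.9/1.8, 442/36) = 12.28 servings → $5.53.
Greek yogurt only: max(4.9/0.3, 442/163) = 16.33 servings → $12.25.
pasta only: max(4.9/1.6, 442/15) = 29.47 servings → $10.31.
oats + Greek yogurt with both tight: 2.357 servings and 2.191 servings → $2.70.
oats + pasta: the both-tight solution has a negative serving — not a feasible corner.
Greek yogurt + pasta with both tight: 2.472 servings and 2.599 servings → $2.76.
The minimum over all feasible corners is $2.70.

$2.70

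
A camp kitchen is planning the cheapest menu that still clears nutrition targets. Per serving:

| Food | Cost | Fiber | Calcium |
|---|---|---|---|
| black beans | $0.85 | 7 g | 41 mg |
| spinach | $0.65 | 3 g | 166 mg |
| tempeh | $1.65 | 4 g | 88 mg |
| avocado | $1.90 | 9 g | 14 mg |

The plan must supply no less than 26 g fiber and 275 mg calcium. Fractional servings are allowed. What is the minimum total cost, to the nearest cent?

$3.39

black beans only: max(26/7, 275/41) = 6.707 servings → $5.70.
spinach only: max(26/3, 275/166) = 8.667 servings → $5.63.
tempeh only: max(26/4, 275/88) = 6.5 servings → $10.72.
avocado only: max(26/9, 275/14) = 19.64 servings → $37.32.
black beans + spinach with both tight: 3.36 servings and 0.8268 servings → $3.39.
black beans + tempeh with both tight: 2.628 servings and 1.9 servings → $5.37.
black beans + avocado with both targets exact would need a negative amount; discard.
spinach + tempeh: intersection lies outside the first quadrant.
spinach + avocado with both tight: 1.454 servings and 2.404 servings → $5.51.
tempeh + avocado with both tight: 2.868 servings and 1.614 servings → $7.80.
The minimum over all feasible corners is $3.39.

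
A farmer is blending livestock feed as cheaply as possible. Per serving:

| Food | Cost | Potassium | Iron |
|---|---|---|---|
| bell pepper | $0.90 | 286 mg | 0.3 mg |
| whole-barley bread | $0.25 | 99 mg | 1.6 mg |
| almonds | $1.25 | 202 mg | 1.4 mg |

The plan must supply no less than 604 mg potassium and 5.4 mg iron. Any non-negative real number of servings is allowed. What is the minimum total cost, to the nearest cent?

$1.53

An LP optimum is at a vertex; with two nutrient constraints at most two foods are used. Check each candidate.
bell pepper only: max(604/286, 5.4/0.3) = 18 servings → $16.20.
whole-barley bread only: max(604/99, 5.4/1.6) = 6.101 servings → $1.53.
almonds only: max(604/202, 5.4/1.4) = 3.857 servings → $4.82.
bell pepper + whole-barley bread with both tight: 1.009 servings and 3.186 servings → $1.70.
bell pepper + almonds with both targets exact would need a negative amount; discard.
whole-barley bread + almonds with both tight: 1.328 servings and 2.339 servings → $3.26.
So the least-cost plan costs $1.53.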